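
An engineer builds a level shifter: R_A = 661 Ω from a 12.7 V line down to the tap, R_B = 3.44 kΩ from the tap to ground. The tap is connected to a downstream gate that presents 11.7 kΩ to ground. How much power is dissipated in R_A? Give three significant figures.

P ≈ 9.68 mW

Total resistance from the source is R_A + (R_B‖R_L) = 3319 Ω, so I = 12.7/3319 Ω = 3.826 mA.
P = I²·R_A = (3.826 mA)² × 661 Ω = 9.68 mW.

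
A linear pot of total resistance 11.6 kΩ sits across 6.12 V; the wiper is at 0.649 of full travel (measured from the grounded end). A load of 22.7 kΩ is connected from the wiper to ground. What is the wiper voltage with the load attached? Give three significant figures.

V ≈ 3.56 V

The wiper splits the pot into (1−α)R = 4.072 kΩ above and αR = 7.528 kΩ below.
Lower section ‖ load = 5.653 kΩ.
V_wiper = 6.12 × 5.653/(4.072 + 5.653) = 3.56 V.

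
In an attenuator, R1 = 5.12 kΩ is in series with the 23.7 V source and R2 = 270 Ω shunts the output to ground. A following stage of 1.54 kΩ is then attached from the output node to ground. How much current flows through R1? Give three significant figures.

R2‖R_L = 229.7 Ω, so the source sees R1 + R2‖R_L = 5350 Ω.
I = 23.7 V / 5350 Ω = 4.43 mA.

I ≈ 4.43 mA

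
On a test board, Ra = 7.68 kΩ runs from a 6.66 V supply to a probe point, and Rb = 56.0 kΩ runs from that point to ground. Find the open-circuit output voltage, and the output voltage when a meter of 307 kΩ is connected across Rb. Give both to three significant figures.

Unloaded: 5.86 V; loaded: 5.73 V

Open-circuit: V = 6.66 × 56.0/(7.68 + 56.0) = 5.86 V.
With the load, Rb becomes Rb‖R_L = 47.36 kΩ, so V = 6.66 × 47.36/55.04 = 5.73 V.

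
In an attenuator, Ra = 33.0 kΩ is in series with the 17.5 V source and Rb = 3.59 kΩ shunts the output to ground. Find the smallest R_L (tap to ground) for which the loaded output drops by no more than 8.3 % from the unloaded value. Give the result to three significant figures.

R_L(min) ≈ 35.8 kΩ

Output resistance R_th = Ra‖Rb = (33.0 × 3.59)/36.59 = 3.238 kΩ.
The fractional drop is R_th/(R_th + R_L); requiring this ≤ 0.0830 gives R_L ≥ R_th(1/0.0830 − 1) = 3.238 × 11.05 = 35.8 kΩ.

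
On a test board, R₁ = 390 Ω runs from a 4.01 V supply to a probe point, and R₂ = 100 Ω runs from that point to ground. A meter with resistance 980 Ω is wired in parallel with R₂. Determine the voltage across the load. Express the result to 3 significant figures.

The load sits in parallel with R₂: R₂‖R_L = (100 × 980) / (100 + 980) = 90.74 Ω.
V_out = 4.01 × 90.74 / (390 + 90.74) = 4.01 × 90.74/480.7 = 0.757 V.
(Unloaded it would have been 0.818 V.)

V_out ≈ 0.757 V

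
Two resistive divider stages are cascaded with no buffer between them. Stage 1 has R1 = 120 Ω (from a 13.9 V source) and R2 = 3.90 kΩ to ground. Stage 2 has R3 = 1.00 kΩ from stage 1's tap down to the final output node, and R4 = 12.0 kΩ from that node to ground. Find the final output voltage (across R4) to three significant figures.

Stage 2 presents R3+R4 = 13000 Ω as a load on stage 1's tap.
Stage 1's lower leg becomes R2‖(R3+R4) = 3000 Ω, so V_mid = 13.9 × 3000/3120 = 13.37 V.
Stage 2 is itself unloaded: V_out = V_mid × R4/(R3+R4) = 13.37 × 12000/13000 = 12.3 V.

V_out ≈ 12.3 V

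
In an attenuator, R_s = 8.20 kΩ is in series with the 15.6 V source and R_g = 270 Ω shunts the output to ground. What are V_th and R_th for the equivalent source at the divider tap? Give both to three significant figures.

V_th is the open-circuit tap voltage: 15.6 × 270/(8200 + 270) = 0.497 V.
With the supply zeroed, R_s and R_g appear in parallel from the tap: R_th = R_s‖R_g = (8200 × 270)/8470 = 261 Ω.

V_th = 0.497 V, R_th = 261 Ω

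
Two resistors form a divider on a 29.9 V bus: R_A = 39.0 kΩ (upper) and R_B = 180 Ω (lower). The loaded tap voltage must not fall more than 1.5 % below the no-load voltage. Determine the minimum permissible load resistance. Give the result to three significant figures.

Output resistance R_th = R_A‖R_B = (39000 × 180)/39180 = 179.2 Ω.
The fractional drop is R_th/(R_th + R_L); requiring this ≤ 0.0150 gives R_L ≥ R_th(1/0.0150 − 1) = 179.2 × 65.67 = 11.8 kΩ.

R_L(min) ≈ 11.8 kΩ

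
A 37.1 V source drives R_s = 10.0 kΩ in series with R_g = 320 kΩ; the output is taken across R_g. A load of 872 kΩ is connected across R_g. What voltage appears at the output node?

The load sits in parallel with R_g: R_g‖R_L = (320 × 872) / (320 + 872) = 234.1 kΩ.
V_out = 37.1 × 234.1 / (10.0 + 234.1) = 37.1 × 234.1/244.1 = 35.6 V.
(Unloaded it would have been 36.0 V.)

V_out ≈ 35.6 V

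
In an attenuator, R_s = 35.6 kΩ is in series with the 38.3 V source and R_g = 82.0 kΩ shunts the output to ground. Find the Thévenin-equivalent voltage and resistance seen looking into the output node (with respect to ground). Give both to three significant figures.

V_th is the open-circuit tap voltage: 38.3 × 82.0/(35.6 + 82.0) = 26.7 V.
With the supply zeroed, R_s and R_g appear in parallel from the tap: R_th = R_s‖R_g = (35.6 × 82.0)/117.6 = 24.8 kΩ.

V_th = 26.7 V, R_th = 24.8 kΩ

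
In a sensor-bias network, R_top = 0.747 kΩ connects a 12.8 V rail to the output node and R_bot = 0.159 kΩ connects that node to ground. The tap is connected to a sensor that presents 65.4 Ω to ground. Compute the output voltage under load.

V_out ≈ 0.748 V

The load sits in parallel with R_bot: R_bot‖R_L = (159 × 65.4) / (159 + 65.4) = 46.34 Ω.
V_out = 12.8 × 46.34 / (747 + 46.34) = 12.8 × 46.34/793.3 = 0.748 V.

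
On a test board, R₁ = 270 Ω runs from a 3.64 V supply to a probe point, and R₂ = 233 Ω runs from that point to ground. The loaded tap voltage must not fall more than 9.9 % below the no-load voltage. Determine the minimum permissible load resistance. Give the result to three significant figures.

Output resistance R_th = R₁‖R₂ = (270 × 233)/503.0 = 125.1 Ω.
The fractional drop is R_th/(R_th + R_L); requiring this ≤ 0.0990 gives R_L ≥ R_th(1/0.0990 − 1) = 125.1 × 9.101 = 1.14 kΩ.

R_L(min) ≈ 1.14 kΩ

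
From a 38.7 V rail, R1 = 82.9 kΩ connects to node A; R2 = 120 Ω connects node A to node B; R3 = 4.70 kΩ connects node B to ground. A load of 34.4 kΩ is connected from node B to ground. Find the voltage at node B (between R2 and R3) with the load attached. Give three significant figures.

At node B, R3 is in parallel with the load: R3‖R_L = 4135 Ω.
Below node A the resistance is R2 + (R3‖R_L) = 4255 Ω, so V_A = 38.7 × 4255/87160 = 1.889 V.
Then V_B = V_A × (R3‖R_L)/(R2 + R3‖R_L) = 1.889 × 4135/4255 = 1.84 V.

V ≈ 1.84 V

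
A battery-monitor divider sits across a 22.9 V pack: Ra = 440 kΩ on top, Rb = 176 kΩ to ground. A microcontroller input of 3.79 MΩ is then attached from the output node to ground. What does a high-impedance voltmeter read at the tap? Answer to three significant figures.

The load sits in parallel with Rb: Rb‖R_L = (176 × 3790) / (176 + 3790) = 168.2 kΩ.
V_out = 22.9 × 168.2 / (440 + 168.2) = 22.9 × 168.2/608.2 = 6.33 V.
(Unloaded it would have been 6.54 V.)

V_out ≈ 6.33 V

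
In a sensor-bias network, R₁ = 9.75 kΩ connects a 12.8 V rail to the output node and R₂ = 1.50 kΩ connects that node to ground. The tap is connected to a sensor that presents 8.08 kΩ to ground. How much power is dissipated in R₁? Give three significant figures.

P ≈ 13.2 mW

Total resistance from the source is R₁ + (R₂‖R_L) = 11.02 kΩ, so I = 12.8/11.02 kΩ = 1.162 mA.
P = I²·R₁ = (1.162 mA)² × 9.75 kΩ = 13.2 mW.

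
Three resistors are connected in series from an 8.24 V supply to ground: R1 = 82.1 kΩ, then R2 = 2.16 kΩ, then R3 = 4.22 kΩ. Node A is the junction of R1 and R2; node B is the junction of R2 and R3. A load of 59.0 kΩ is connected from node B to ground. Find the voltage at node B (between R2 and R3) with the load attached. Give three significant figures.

At node B, R3 is in parallel with the load: R3‖R_L = 3.938 kΩ.
Below node A the resistance is R2 + (R3‖R_L) = 6.098 kΩ, so V_A = 8.24 × 6.098/88.20 = 0.5697 V.
Then V_B = V_A × (R3‖R_L)/(R2 + R3‖R_L) = 0.5697 × 3.938/6.098 = 0.368 V.

V ≈ 0.368 V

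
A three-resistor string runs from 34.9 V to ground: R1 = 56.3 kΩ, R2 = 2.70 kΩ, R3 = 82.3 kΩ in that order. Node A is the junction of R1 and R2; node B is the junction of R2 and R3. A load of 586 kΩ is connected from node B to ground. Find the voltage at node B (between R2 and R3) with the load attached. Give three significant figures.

V ≈ 19.2 V

At node B, R3 is in parallel with the load: R3‖R_L = 72.16 kΩ.
Below node A the resistance is R2 + (R3‖R_L) = 74.86 kΩ, so V_A = 34.9 × 74.86/131.2 = 19.92 V.
Then V_B = V_A × (R3‖R_L)/(R2 + R3‖R_L) = 19.92 × 72.16/74.86 = 19.2 V.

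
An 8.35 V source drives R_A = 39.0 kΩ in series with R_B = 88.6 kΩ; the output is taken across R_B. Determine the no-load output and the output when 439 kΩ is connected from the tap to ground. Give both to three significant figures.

Open-circuit: V = 8.35 × 88.6/(39.0 + 88.6) = 5.80 V.
With the load, R_B becomes R_B‖R_L = 73.72 kΩ, so V = 8.35 × 73.72/112.7 = 5.46 V.

Unloaded: 5.80 V; loaded: 5.46 V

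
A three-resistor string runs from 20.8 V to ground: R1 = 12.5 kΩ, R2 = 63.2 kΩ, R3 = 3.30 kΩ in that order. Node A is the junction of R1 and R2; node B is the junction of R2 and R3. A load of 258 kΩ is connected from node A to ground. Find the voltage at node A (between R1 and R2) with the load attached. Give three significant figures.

Below node A the series string R2+R3 = 66.50 kΩ sits in parallel with the 258 kΩ load: 52.87 kΩ.
V_A = 20.8 × 52.87/(12.5 + 52.87) = 16.8 V.

V ≈ 16.8 V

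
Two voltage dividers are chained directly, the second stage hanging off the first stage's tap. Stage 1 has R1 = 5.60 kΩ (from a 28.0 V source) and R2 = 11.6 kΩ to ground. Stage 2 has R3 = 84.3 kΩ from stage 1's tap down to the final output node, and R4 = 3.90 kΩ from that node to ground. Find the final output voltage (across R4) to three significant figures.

V_out ≈ 0.801 V

Stage 2 presents R3+R4 = 88.20 kΩ as a load on stage 1's tap.
Stage 1's lower leg becomes R2‖(R3+R4) = 10.25 kΩ, so V_mid = 28.0 × 10.25/15.85 = 18.11 V.
Stage 2 is itself unloaded: V_out = V_mid × R4/(R3+R4) = 18.11 × 3.90/88.20 = 0.801 V.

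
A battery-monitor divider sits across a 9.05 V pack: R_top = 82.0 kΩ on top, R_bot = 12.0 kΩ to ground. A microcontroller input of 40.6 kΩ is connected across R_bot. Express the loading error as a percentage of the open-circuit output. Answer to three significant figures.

20.5 %

Unloaded V = 9.05 × 12.0/94.00 = 1.155 V.
Loaded: R_bot‖R_L = 9.262 kΩ, giving V = 9.05 × 9.262/91.26 = 0.9185 V.
Drop = (1.155 − 0.9185) / 1.155 = 20.5 %.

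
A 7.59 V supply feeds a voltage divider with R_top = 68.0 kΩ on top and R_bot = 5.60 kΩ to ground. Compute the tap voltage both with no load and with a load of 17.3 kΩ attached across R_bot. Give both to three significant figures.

Open-circuit: V = 7.59 × 5.60/(68.0 + 5.60) = 0.578 V.
With the load, R_bot becomes R_bot‖R_L = 4.231 kΩ, so V = 7.59 × 4.231/72.23 = 0.445 V.

Unloaded: 0.578 V; loaded: 0.445 V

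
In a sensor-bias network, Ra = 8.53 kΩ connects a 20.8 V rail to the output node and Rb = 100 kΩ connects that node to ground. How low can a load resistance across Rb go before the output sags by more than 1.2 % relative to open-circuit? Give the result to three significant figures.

R_L(min) ≈ 647 kΩ

Output resistance R_th = Ra‖Rb = (8.53 × 100)/108.5 = 7.860 kΩ.
The fractional drop is R_th/(R_th + R_L); requiring this ≤ 0.0120 gives R_L ≥ R_th(1/0.0120 − 1) = 7.860 × 82.33 = 647 kΩ.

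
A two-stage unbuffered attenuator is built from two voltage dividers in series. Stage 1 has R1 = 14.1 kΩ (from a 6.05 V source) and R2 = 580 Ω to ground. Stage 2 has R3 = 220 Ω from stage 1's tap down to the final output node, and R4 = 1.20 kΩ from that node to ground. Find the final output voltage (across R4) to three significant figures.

Stage 2 presents R3+R4 = 1420 Ω as a load on stage 1's tap.
Stage 1's lower leg becomes R2‖(R3+R4) = 411.8 Ω, so V_mid = 6.05 × 411.8/14510 = 0.1717 V.
Stage 2 is itself unloaded: V_out = V_mid × R4/(R3+R4) = 0.1717 × 1200/1420 = 0.145 V.

V_out ≈ 0.145 V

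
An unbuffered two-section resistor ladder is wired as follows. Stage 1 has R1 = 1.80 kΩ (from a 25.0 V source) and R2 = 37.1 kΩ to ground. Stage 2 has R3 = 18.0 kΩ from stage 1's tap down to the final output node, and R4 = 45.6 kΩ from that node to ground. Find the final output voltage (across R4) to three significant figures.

V_out ≈ 16.6 V

Stage 2 presents R3+R4 = 63.60 kΩ as a load on stage 1's tap.
Stage 1's lower leg becomes R2‖(R3+R4) = 23.43 kΩ, so V_mid = 25.0 × 23.43/25.23 = 23.22 V.
Stage 2 is itself unloaded: V_out = V_mid × R4/(R3+R4) = 23.22 × 45.6/63.60 = 16.6 V.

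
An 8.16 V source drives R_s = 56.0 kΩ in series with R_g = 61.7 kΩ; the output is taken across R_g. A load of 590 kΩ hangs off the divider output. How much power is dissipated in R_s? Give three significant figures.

P ≈ 0.298 mW

Total resistance from the source is R_s + (R_g‖R_L) = 111.9 kΩ, so I = 8.16/111.9 kΩ = 0.07295 mA.
P = I²·R_s = (0.07295 mA)² × 56.0 kΩ = 0.298 mW.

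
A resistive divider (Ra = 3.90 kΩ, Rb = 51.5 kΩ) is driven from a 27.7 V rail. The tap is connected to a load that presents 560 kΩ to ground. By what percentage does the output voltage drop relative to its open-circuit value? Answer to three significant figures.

0.643 %

The divider's output (Thévenin) resistance is Ra‖Rb = 3.625 kΩ.
Fractional drop under load = R_th/(R_th + R_L) = 3.625 / (3.625 + 560) = 0.006432.
So the output falls by 0.643 %.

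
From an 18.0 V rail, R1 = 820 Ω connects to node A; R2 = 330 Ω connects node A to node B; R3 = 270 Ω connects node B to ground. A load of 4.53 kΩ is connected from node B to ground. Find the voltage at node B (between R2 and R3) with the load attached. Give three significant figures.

V ≈ 3.26 V

At node B, R3 is in parallel with the load: R3‖R_L = 254.8 Ω.
Below node A the resistance is R2 + (R3‖R_L) = 584.8 Ω, so V_A = 18.0 × 584.8/1405 = 7.493 V.
Then V_B = V_A × (R3‖R_L)/(R2 + R3‖R_L) = 7.493 × 254.8/584.8 = 3.26 V.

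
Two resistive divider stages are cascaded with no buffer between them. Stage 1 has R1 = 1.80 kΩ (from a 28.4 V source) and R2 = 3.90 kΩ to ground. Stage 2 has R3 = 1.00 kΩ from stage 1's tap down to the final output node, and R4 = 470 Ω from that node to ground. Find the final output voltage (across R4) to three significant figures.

Stage 2 presents R3+R4 = 1470 Ω as a load on stage 1's tap.
Stage 1's lower leg becomes R2‖(R3+R4) = 1068 Ω, so V_mid = 28.4 × 1068/2868 = 10.57 V.
Stage 2 is itself unloaded: V_out = V_mid × R4/(R3+R4) = 10.57 × 470/1470 = 3.38 V.

V_out ≈ 3.38 V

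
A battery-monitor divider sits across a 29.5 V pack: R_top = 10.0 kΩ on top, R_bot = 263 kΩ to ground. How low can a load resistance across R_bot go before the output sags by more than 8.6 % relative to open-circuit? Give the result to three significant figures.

R_L(min) ≈ 102 kΩ

Output resistance R_th = R_top‖R_bot = (10.0 × 263)/273.0 = 9.634 kΩ.
The fractional drop is R_th/(R_th + R_L); requiring this ≤ 0.0860 gives R_L ≥ R_th(1/0.0860 − 1) = 9.634 × 10.63 = 102 kΩ.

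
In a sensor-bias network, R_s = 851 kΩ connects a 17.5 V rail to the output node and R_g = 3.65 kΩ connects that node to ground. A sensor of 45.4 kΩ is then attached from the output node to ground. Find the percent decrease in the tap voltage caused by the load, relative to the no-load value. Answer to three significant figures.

The divider's output (Thévenin) resistance is R_s‖R_g = 3.634 kΩ.
Fractional drop under load = R_th/(R_th + R_L) = 3.634 / (3.634 + 45.4) = 0.07412.
So the output falls by 7.41 %.

7.41 %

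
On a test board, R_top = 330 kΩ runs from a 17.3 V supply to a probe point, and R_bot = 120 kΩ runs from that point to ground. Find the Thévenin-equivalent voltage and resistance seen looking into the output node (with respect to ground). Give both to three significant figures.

V_th is the open-circuit tap voltage: 17.3 × 120/(330 + 120) = 4.61 V.
With the supply zeroed, R_top and R_bot appear in parallel from the tap: R_th = R_top‖R_bot = (330 × 120)/450.0 = 88.0 kΩ.

V_th = 4.61 V, R_th = 88.0 kΩ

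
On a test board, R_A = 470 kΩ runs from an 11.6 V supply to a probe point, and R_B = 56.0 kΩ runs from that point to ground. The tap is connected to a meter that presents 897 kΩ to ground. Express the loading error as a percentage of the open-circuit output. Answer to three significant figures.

5.28 %

The divider's output (Thévenin) resistance is R_A‖R_B = 50.04 kΩ.
Fractional drop under load = R_th/(R_th + R_L) = 50.04 / (50.04 + 897) = 0.05284.
So the output falls by 5.28 %.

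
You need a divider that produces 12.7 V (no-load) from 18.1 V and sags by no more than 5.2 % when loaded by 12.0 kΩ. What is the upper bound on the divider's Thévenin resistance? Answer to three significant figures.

R_th ≤ 658 Ω

Loading drop = R_th/(R_th + R_L) ≤ 0.0520, so R_th ≤ R_L · ε/(1−ε) = 12.0 kΩ × 0.0520/0.9480 = 658 Ω.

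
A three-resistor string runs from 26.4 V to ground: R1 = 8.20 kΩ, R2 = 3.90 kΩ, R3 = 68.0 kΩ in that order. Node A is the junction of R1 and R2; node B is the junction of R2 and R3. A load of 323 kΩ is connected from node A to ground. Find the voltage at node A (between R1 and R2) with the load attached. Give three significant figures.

V ≈ 23.2 V

Below node A the series string R2+R3 = 71.90 kΩ sits in parallel with the 323 kΩ load: 58.81 kΩ.
V_A = 26.4 × 58.81/(8.20 + 58.81) = 23.2 V.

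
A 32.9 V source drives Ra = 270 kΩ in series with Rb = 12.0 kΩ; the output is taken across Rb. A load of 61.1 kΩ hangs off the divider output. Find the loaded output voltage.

V_out ≈ 1.18 V

The load sits in parallel with Rb: Rb‖R_L = (12.0 × 61.1) / (12.0 + 61.1) = 10.03 kΩ.
V_out = 32.9 × 10.03 / (270 + 10.03) = 32.9 × 10.03/280.0 = 1.18 V.
(Unloaded it would have been 1.40 V.)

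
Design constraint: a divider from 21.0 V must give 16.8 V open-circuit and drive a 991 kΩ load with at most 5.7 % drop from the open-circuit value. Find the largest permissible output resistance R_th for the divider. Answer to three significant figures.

R_th ≤ 59.9 kΩ

Loading drop = R_th/(R_th + R_L) ≤ 0.0570, so R_th ≤ R_L · ε/(1−ε) = 991 kΩ × 0.0570/0.9430 = 59.9 kΩ.
(Any R1, R2 with R2/(R1+R2) = 0.800 and R1‖R2 ≤ 59.9 kΩ will meet the spec.)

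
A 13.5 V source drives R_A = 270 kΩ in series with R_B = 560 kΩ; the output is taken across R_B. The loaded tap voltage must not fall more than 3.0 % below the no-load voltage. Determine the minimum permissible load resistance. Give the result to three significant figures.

Output resistance R_th = R_A‖R_B = (270 × 560)/830.0 = 182.2 kΩ.
The fractional drop is R_th/(R_th + R_L); requiring this ≤ 0.0300 gives R_L ≥ R_th(1/0.0300 − 1) = 182.2 × 32.33 = 5.89 MΩ.

R_L(min) ≈ 5.89 MΩ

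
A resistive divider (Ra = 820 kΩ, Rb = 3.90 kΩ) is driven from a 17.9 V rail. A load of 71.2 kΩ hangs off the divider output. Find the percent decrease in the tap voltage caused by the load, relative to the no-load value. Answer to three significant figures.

5.17 %

The divider's output (Thévenin) resistance is Ra‖Rb = 3.882 kΩ.
Fractional drop under load = R_th/(R_th + R_L) = 3.882 / (3.882 + 71.2) = 0.05170.
So the output falls by 5.17 %.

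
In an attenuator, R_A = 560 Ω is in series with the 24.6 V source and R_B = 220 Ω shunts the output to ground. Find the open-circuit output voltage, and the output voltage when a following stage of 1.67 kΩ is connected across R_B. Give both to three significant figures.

Unloaded: 6.94 V; loaded: 6.34 V

Open-circuit: V = 24.6 × 220/(560 + 220) = 6.94 V.
With the load, R_B becomes R_B‖R_L = 194.4 Ω, so V = 24.6 × 194.4/754.4 = 6.34 V.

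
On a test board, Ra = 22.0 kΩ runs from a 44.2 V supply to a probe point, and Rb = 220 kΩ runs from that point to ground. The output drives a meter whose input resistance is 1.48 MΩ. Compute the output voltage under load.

V_out ≈ 39.6 V

The load sits in parallel with Rb: Rb‖R_L = (220 × 1480) / (220 + 1480) = 191.5 kΩ.
V_out = 44.2 × 191.5 / (22.0 + 191.5) = 44.2 × 191.5/213.5 = 39.6 V.
(Unloaded it would have been 40.2 V.)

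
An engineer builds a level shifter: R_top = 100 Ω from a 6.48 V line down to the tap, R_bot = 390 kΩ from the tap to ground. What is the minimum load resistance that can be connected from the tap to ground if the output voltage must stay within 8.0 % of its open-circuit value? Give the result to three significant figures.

Output resistance R_th = R_top‖R_bot = (100 × 390000)/390100 = 99.97 Ω.
The fractional drop is R_th/(R_th + R_L); requiring this ≤ 0.0800 gives R_L ≥ R_th(1/0.0800 − 1) = 99.97 × 11.50 = 1.15 kΩ.

R_L(min) ≈ 1.15 kΩ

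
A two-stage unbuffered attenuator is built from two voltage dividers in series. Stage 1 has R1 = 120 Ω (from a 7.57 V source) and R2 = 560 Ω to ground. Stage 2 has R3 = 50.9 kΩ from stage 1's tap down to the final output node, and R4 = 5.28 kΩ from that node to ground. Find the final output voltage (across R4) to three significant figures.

V_out ≈ 0.585 V

Stage 2 presents R3+R4 = 56180 Ω as a load on stage 1's tap.
Stage 1's lower leg becomes R2‖(R3+R4) = 554.5 Ω, so V_mid = 7.57 × 554.5/674.5 = 6.223 V.
Stage 2 is itself unloaded: V_out = V_mid × R4/(R3+R4) = 6.223 × 5280/56180 = 0.585 V.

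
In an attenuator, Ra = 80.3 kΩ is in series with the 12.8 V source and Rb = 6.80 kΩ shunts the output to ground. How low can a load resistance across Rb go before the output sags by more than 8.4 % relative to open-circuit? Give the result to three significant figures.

Output resistance R_th = Ra‖Rb = (80.3 × 6.80)/87.10 = 6.269 kΩ.
The fractional drop is R_th/(R_th + R_L); requiring this ≤ 0.0840 gives R_L ≥ R_th(1/0.0840 − 1) = 6.269 × 10.90 = 68.4 kΩ.

R_L(min) ≈ 68.4 kΩ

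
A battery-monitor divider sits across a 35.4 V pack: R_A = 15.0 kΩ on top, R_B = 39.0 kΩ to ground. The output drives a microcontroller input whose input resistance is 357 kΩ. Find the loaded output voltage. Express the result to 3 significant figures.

V_out ≈ 24.8 V

The load sits in parallel with R_B: R_B‖R_L = (39.0 × 357) / (39.0 + 357) = 35.16 kΩ.
V_out = 35.4 × 35.16 / (15.0 + 35.16) = 35.4 × 35.16/50.16 = 24.8 V.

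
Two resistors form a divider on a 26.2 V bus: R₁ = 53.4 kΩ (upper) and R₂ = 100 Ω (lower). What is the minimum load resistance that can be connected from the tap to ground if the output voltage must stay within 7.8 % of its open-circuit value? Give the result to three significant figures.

Output resistance R_th = R₁‖R₂ = (53400 × 100)/53500 = 99.81 Ω.
The fractional drop is R_th/(R_th + R_L); requiring this ≤ 0.0780 gives R_L ≥ R_th(1/0.0780 − 1) = 99.81 × 11.82 = 1.18 kΩ.

R_L(min) ≈ 1.18 kΩ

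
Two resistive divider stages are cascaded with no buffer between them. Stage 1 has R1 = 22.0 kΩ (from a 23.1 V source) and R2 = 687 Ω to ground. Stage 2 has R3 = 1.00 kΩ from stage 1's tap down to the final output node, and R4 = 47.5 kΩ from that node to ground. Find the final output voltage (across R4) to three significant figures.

Stage 2 presents R3+R4 = 48500 Ω as a load on stage 1's tap.
Stage 1's lower leg becomes R2‖(R3+R4) = 677.4 Ω, so V_mid = 23.1 × 677.4/22680 = 0.6900 V.
Stage 2 is itself unloaded: V_out = V_mid × R4/(R3+R4) = 0.6900 × 47500/48500 = 0.676 V.

V_out ≈ 0.676 V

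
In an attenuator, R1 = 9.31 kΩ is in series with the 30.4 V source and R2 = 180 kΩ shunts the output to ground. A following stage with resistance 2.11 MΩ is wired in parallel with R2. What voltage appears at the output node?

V_out ≈ 28.8 V

The load sits in parallel with R2: R2‖R_L = (180 × 2110) / (180 + 2110) = 165.9 kΩ.
V_out = 30.4 × 165.9 / (9.31 + 165.9) = 30.4 × 165.9/175.2 = 28.8 V.
(Unloaded it would have been 28.9 V.)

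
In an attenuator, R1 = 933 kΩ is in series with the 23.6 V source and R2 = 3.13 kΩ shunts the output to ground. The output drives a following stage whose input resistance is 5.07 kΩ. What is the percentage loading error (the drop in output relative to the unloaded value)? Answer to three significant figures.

Unloaded V = 23.6 × 3.13/936.1 = 0.07891 V.
Loaded: R2‖R_L = 1.935 kΩ, giving V = 23.6 × 1.935/934.9 = 0.04885 V.
Drop = (0.07891 − 0.04885) / 0.07891 = 38.1 %.

38.1 %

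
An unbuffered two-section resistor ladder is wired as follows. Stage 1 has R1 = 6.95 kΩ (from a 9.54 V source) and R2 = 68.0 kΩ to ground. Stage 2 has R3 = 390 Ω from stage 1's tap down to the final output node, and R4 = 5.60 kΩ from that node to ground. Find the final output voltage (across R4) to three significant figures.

Stage 2 presents R3+R4 = 5990 Ω as a load on stage 1's tap.
Stage 1's lower leg becomes R2‖(R3+R4) = 5505 Ω, so V_mid = 9.54 × 5505/12460 = 4.217 V.
Stage 2 is itself unloaded: V_out = V_mid × R4/(R3+R4) = 4.217 × 5600/5990 = 3.94 V.

V_out ≈ 3.94 V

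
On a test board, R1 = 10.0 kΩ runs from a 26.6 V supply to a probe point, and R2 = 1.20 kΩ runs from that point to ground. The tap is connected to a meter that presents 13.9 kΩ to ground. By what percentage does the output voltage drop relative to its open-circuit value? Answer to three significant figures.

The divider's output (Thévenin) resistance is R1‖R2 = 1.071 kΩ.
Fractional drop under load = R_th/(R_th + R_L) = 1.071 / (1.071 + 13.9) = 0.07156.
So the output falls by 7.16 %.

7.16 %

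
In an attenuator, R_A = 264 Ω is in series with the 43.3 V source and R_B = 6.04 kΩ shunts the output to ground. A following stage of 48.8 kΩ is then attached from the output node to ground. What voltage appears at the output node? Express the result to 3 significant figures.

V_out ≈ 41.3 V

The load sits in parallel with R_B: R_B‖R_L = (6040 × 48800) / (6040 + 48800) = 5375 Ω.
V_out = 43.3 × 5375 / (264 + 5375) = 43.3 × 5375/5639 = 41.3 V.
(Unloaded it would have been 41.5 V.)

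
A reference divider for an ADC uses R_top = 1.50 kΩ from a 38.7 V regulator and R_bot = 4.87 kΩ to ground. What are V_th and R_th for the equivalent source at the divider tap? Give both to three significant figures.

V_th = 29.6 V, R_th = 1.15 kΩ

V_th is the open-circuit tap voltage: 38.7 × 4.87/(1.50 + 4.87) = 29.6 V.
With the supply zeroed, R_top and R_bot appear in parallel from the tap: R_th = R_top‖R_bot = (1.50 × 4.87)/6.370 = 1.15 kΩ.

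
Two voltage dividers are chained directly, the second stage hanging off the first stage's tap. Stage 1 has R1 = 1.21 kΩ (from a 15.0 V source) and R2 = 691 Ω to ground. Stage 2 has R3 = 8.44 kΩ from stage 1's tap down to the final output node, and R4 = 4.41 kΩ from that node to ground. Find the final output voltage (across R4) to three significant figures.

Stage 2 presents R3+R4 = 12850 Ω as a load on stage 1's tap.
Stage 1's lower leg becomes R2‖(R3+R4) = 655.7 Ω, so V_mid = 15.0 × 655.7/1866 = 5.272 V.
Stage 2 is itself unloaded: V_out = V_mid × R4/(R3+R4) = 5.272 × 4410/12850 = 1.81 V.

V_out ≈ 1.81 V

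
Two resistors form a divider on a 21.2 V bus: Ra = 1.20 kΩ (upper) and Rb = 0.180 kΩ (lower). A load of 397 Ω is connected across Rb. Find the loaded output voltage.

V_out ≈ 1.98 V

The load sits in parallel with Rb: Rb‖R_L = (180 × 397) / (180 + 397) = 123.8 Ω.
V_out = 21.2 × 123.8 / (1200 + 123.8) = 21.2 × 123.8/1324 = 1.98 V.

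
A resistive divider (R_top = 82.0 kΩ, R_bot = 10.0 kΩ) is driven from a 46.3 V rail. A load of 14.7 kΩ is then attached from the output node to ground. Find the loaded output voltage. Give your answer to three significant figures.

V_out ≈ 3.13 V

The load sits in parallel with R_bot: R_bot‖R_L = (10.0 × 14.7) / (10.0 + 14.7) = 5.951 kΩ.
V_out = 46.3 × 5.951 / (82.0 + 5.951) = 46.3 × 5.951/87.95 = 3.13 V.
(Unloaded it would have been 5.03 V.)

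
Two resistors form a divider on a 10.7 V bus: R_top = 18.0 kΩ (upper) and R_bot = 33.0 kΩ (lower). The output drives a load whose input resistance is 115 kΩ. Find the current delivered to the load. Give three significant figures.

I_L ≈ 0.0547 mA

R_bot‖R_L = 25.64 kΩ; V_out = 10.7 × 25.64/43.64 = 6.287 V.
I_L = V_out / R_L = 6.287 / 115 kΩ = 0.0547 mA.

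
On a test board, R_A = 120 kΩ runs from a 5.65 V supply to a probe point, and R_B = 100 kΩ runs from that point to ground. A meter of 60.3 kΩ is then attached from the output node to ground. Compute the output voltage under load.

The load sits in parallel with R_B: R_B‖R_L = (100 × 60.3) / (100 + 60.3) = 37.62 kΩ.
V_out = 5.65 × 37.62 / (120 + 37.62) = 5.65 × 37.62/157.6 = 1.35 V.
(Unloaded it would have been 2.57 V.)

V_out ≈ 1.35 V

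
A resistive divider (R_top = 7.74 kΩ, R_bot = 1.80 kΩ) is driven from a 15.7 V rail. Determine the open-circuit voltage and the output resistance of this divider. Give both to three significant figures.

V_th is the open-circuit tap voltage: 15.7 × 1.80/(7.74 + 1.80) = 2.96 V.
With the supply zeroed, R_top and R_bot appear in parallel from the tap: R_th = R_top‖R_bot = (7.74 × 1.80)/9.540 = 1.46 kΩ.

V_th = 2.96 V, R_th = 1.46 kΩ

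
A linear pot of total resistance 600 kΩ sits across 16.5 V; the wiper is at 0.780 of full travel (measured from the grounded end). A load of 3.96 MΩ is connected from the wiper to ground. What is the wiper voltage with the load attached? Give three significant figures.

V ≈ 12.5 V

The wiper splits the pot into (1−α)R = 132.0 kΩ above and αR = 468.0 kΩ below.
Lower section ‖ load = 418.5 kΩ.
V_wiper = 16.5 × 418.5/(132.0 + 418.5) = 12.5 V.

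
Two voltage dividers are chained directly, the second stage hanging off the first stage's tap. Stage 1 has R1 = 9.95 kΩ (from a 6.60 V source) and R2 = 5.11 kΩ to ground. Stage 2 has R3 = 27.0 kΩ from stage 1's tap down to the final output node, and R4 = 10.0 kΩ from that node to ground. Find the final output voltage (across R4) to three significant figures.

V_out ≈ 0.555 V

Stage 2 presents R3+R4 = 37.00 kΩ as a load on stage 1's tap.
Stage 1's lower leg becomes R2‖(R3+R4) = 4.490 kΩ, so V_mid = 6.60 × 4.490/14.44 = 2.052 V.
Stage 2 is itself unloaded: V_out = V_mid × R4/(R3+R4) = 2.052 × 10.0/37.00 = 0.555 V.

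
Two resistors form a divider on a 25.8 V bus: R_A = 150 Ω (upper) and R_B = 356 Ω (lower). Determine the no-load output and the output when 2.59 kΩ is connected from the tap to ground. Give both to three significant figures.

Open-circuit: V = 25.8 × 356/(150 + 356) = 18.2 V.
With the load, R_B becomes R_B‖R_L = 313.0 Ω, so V = 25.8 × 313.0/463.0 = 17.4 V.

Unloaded: 18.2 V; loaded: 17.4 V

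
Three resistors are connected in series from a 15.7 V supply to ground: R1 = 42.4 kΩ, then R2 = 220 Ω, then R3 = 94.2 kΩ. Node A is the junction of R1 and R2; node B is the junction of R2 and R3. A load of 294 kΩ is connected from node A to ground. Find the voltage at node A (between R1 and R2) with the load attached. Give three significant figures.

Below node A the series string R2+R3 = 94420 Ω sits in parallel with the 294000 Ω load: 71470 Ω.
V_A = 15.7 × 71470/(42400 + 71470) = 9.85 V.

V ≈ 9.85 V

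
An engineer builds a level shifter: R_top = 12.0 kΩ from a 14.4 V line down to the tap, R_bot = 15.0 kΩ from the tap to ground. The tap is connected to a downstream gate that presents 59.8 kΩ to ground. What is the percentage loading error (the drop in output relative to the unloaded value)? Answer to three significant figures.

The divider's output (Thévenin) resistance is R_top‖R_bot = 6.667 kΩ.
Fractional drop under load = R_th/(R_th + R_L) = 6.667 / (6.667 + 59.8) = 0.1003.
So the output falls by 10.0 %.

10.0 %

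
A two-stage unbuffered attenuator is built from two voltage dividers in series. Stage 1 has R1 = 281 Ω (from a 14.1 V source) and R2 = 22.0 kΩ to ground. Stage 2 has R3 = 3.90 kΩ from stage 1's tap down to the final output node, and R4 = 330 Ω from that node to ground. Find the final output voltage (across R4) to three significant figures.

Stage 2 presents R3+R4 = 4230 Ω as a load on stage 1's tap.
Stage 1's lower leg becomes R2‖(R3+R4) = 3548 Ω, so V_mid = 14.1 × 3548/3829 = 13.07 V.
Stage 2 is itself unloaded: V_out = V_mid × R4/(R3+R4) = 13.07 × 330/4230 = 1.02 V.

V_out ≈ 1.02 V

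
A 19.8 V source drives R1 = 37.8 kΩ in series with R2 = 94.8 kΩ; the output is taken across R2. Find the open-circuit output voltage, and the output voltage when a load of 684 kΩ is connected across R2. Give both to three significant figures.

Open-circuit: V = 19.8 × 94.8/(37.8 + 94.8) = 14.2 V.
With the load, R2 becomes R2‖R_L = 83.26 kΩ, so V = 19.8 × 83.26/121.1 = 13.6 V.

Unloaded: 14.2 V; loaded: 13.6 V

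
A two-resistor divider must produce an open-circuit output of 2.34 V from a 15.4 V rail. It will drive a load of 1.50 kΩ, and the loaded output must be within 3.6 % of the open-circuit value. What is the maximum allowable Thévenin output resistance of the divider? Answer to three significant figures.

R_th ≤ 56.0 Ω

Loading drop = R_th/(R_th + R_L) ≤ 0.0360, so R_th ≤ R_L · ε/(1−ε) = 1.50 kΩ × 0.0360/0.9640 = 56.0 Ω.
(Any R1, R2 with R2/(R1+R2) = 0.152 and R1‖R2 ≤ 56.0 Ω will meet the spec.)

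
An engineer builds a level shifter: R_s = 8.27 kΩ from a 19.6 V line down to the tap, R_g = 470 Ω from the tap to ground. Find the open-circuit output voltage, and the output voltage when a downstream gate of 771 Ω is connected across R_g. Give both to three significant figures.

Open-circuit: V = 19.6 × 470/(8270 + 470) = 1.05 V.
With the load, R_g becomes R_g‖R_L = 292.0 Ω, so V = 19.6 × 292.0/8562 = 0.668 V.

Unloaded: 1.05 V; loaded: 0.668 V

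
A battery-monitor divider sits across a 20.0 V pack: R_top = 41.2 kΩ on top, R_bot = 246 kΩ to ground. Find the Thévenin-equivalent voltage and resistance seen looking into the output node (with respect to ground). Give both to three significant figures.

V_th is the open-circuit tap voltage: 20.0 × 246/(41.2 + 246) = 17.1 V.
With the supply zeroed, R_top and R_bot appear in parallel from the tap: R_th = R_top‖R_bot = (41.2 × 246)/287.2 = 35.3 kΩ.

V_th = 17.1 V, R_th = 35.3 kΩ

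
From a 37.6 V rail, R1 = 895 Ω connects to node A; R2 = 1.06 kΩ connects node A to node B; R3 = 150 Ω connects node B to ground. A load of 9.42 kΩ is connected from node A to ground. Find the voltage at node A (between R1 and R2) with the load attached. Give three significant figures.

Below node A the series string R2+R3 = 1210 Ω sits in parallel with the 9420 Ω load: 1072 Ω.
V_A = 37.6 × 1072/(895 + 1072) = 20.5 V.

V ≈ 20.5 V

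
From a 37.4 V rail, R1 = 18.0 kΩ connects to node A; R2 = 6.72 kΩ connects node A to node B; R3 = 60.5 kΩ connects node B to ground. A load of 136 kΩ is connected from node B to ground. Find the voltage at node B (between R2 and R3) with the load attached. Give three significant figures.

V ≈ 23.5 V

At node B, R3 is in parallel with the load: R3‖R_L = 41.87 kΩ.
Below node A the resistance is R2 + (R3‖R_L) = 48.59 kΩ, so V_A = 37.4 × 48.59/66.59 = 27.29 V.
Then V_B = V_A × (R3‖R_L)/(R2 + R3‖R_L) = 27.29 × 41.87/48.59 = 23.5 V.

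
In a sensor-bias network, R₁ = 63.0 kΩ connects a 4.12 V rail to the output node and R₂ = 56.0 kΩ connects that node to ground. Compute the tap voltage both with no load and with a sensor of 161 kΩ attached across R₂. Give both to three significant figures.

Open-circuit: V = 4.12 × 56.0/(63.0 + 56.0) = 1.94 V.
With the load, R₂ becomes R₂‖R_L = 41.55 kΩ, so V = 4.12 × 41.55/104.5 = 1.64 V.

Unloaded: 1.94 V; loaded: 1.64 V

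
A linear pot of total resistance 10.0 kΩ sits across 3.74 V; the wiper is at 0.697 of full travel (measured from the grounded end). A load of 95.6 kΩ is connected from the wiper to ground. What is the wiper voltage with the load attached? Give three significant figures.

The wiper splits the pot into (1−α)R = 3.030 kΩ above and αR = 6.970 kΩ below.
Lower section ‖ load = 6.496 kΩ.
V_wiper = 3.74 × 6.496/(3.030 + 6.496) = 2.55 V.

V ≈ 2.55 V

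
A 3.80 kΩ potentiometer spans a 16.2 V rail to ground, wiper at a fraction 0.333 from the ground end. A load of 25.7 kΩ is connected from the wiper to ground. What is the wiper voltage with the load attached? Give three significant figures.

The wiper splits the pot into (1−α)R = 2.535 kΩ above and αR = 1.265 kΩ below.
Lower section ‖ load = 1.206 kΩ.
V_wiper = 16.2 × 1.206/(2.535 + 1.206) = 5.22 V.

V ≈ 5.22 V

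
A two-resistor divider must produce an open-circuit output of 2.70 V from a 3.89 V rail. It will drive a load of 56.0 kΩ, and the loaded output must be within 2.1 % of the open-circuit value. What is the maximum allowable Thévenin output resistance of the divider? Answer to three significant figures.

Loading drop = R_th/(R_th + R_L) ≤ 0.0210, so R_th ≤ R_L · ε/(1−ε) = 56.0 kΩ × 0.0210/0.9790 = 1.20 kΩ.
(Any R1, R2 with R2/(R1+R2) = 0.694 and R1‖R2 ≤ 1.20 kΩ will meet the spec.)

R_th ≤ 1.20 kΩ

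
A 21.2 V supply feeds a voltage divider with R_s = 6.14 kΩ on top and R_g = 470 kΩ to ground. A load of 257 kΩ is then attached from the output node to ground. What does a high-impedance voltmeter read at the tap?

The load sits in parallel with R_g: R_g‖R_L = (470 × 257) / (470 + 257) = 166.1 kΩ.
V_out = 21.2 × 166.1 / (6.14 + 166.1) = 21.2 × 166.1/172.3 = 20.4 V.

V_out ≈ 20.4 V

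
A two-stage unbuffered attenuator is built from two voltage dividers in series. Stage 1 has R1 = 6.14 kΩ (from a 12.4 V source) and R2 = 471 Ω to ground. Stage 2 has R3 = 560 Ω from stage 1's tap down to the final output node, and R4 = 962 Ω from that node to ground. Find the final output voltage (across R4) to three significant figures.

Stage 2 presents R3+R4 = 1522 Ω as a load on stage 1's tap.
Stage 1's lower leg becomes R2‖(R3+R4) = 359.7 Ω, so V_mid = 12.4 × 359.7/6500 = 0.6862 V.
Stage 2 is itself unloaded: V_out = V_mid × R4/(R3+R4) = 0.6862 × 962/1522 = 0.434 V.

V_out ≈ 0.434 V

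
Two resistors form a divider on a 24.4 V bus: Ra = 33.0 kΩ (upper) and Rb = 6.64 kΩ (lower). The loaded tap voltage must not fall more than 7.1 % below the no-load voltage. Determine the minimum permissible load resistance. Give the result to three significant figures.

R_L(min) ≈ 72.3 kΩ

Output resistance R_th = Ra‖Rb = (33.0 × 6.64)/39.64 = 5.528 kΩ.
The fractional drop is R_th/(R_th + R_L); requiring this ≤ 0.0710 gives R_L ≥ R_th(1/0.0710 − 1) = 5.528 × 13.08 = 72.3 kΩ.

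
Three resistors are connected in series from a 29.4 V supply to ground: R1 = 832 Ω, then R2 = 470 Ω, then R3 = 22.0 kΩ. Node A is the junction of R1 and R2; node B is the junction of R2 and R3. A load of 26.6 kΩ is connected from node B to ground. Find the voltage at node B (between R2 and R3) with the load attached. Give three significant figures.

At node B, R3 is in parallel with the load: R3‖R_L = 12040 Ω.
Below node A the resistance is R2 + (R3‖R_L) = 12510 Ω, so V_A = 29.4 × 12510/13340 = 27.57 V.
Then V_B = V_A × (R3‖R_L)/(R2 + R3‖R_L) = 27.57 × 12040/12510 = 26.5 V.

V ≈ 26.5 V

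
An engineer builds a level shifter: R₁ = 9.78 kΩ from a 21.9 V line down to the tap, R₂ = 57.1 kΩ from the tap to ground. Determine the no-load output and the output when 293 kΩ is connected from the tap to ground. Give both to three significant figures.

Open-circuit: V = 21.9 × 57.1/(9.78 + 57.1) = 18.7 V.
With the load, R₂ becomes R₂‖R_L = 47.79 kΩ, so V = 21.9 × 47.79/57.57 = 18.2 V.

Unloaded: 18.7 V; loaded: 18.2 V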